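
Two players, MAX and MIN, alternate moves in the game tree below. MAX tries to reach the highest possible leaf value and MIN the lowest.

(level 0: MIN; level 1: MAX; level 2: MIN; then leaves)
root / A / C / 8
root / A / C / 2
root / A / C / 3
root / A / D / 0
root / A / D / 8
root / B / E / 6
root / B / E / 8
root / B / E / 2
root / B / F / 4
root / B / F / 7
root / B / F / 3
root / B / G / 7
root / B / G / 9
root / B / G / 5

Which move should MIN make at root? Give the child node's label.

A

C (MIN): min(8, 2, 3) = 2
D (MIN): min(0, 8) = 0
A (MAX): max(2, 0) = 2
E (MIN): min(6, 8, 2) = 2
F (MIN): min(4, 7, 3) = 3
G (MIN): min(7, 9, 5) = 5
B (MAX): max(2, 3, 5) = 5
root (MIN): min(2, 5) = 2
MIN at root wants the lowest of {A=2, B=5}, so chooses A.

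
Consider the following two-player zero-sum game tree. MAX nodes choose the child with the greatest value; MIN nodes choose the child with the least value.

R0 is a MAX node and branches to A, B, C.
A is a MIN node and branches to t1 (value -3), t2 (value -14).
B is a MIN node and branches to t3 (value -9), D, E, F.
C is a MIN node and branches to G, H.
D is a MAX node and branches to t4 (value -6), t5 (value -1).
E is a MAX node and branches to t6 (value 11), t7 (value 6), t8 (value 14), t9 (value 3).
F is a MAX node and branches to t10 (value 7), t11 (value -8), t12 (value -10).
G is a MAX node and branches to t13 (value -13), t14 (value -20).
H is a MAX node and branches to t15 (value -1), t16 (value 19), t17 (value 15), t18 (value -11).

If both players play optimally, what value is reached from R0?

A (MIN): min(-3, -14) = -14
D (MAX): max(-6, -1) = -1
E (MAX): max(11, 6, 14, 3) = 14
F (MAX): max(7, -8, -10) = 7
B (MIN): min(-9, -1, 14, 7) = -9
G (MAX): max(-13, -20) = -13
H (MAX): max(-1, 19, 15, -11) = 19
C (MIN): min(-13, 19) = -13
R0 (MAX): max(-14, -9, -13) = -9

-9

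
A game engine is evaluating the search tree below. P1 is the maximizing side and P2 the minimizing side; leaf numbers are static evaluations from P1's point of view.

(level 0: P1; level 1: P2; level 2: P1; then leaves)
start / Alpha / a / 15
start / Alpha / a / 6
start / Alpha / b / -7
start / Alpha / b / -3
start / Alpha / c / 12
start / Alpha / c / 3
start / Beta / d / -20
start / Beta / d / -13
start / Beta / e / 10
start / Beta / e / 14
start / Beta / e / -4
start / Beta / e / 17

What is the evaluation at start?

-3

a (P1): max(15, 6) = 15
b (P1): max(-7, -3) = -3
c (P1): max(12, 3) = 12
Alpha (P2): min(15, -3, 12) = -3
d (P1): max(-20, -13) = -13
e (P1): max(10, 14, -4, 17) = 17
Beta (P2): min(-13, 17) = -13
start (P1): max(-3, -13) = -3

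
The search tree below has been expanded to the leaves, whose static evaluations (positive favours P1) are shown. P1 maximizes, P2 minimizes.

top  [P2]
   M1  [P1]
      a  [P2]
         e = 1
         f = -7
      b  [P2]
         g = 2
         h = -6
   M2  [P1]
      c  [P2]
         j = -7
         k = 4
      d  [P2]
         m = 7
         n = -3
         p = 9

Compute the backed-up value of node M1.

-6

a (P2): min(1, -7) = -7
b (P2): min(2, -6) = -6
M1 (P1): max(-7, -6) = -6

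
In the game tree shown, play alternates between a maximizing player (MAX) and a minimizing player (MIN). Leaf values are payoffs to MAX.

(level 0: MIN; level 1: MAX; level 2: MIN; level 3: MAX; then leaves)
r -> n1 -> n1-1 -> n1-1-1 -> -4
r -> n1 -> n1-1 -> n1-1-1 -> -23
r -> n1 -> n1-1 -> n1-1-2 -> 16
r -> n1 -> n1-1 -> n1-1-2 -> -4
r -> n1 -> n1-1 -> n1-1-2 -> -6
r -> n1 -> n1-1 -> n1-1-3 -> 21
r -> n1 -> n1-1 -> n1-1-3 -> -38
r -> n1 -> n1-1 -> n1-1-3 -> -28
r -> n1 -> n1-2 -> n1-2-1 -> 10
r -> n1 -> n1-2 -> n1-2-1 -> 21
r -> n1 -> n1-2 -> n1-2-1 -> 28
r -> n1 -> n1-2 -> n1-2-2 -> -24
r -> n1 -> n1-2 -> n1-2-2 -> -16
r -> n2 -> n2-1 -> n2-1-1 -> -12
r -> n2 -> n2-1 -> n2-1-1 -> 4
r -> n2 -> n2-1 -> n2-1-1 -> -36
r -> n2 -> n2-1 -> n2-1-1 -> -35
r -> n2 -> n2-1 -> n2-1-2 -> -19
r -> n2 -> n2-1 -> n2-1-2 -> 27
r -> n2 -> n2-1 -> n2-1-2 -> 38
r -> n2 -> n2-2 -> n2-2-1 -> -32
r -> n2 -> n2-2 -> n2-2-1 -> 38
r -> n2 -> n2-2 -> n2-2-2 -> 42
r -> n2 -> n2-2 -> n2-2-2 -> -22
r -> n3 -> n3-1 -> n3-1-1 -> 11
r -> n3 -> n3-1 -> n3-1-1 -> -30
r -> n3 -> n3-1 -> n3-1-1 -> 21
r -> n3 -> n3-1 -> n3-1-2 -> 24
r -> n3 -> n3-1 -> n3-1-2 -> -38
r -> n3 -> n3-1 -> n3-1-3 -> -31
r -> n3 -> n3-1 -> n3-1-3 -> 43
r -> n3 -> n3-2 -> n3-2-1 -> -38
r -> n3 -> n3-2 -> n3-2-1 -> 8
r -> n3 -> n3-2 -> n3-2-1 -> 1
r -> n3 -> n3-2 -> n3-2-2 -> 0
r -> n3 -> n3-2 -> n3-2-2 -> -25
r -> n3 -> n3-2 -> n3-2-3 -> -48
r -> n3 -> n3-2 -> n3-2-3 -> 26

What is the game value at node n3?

n3-1-1 (MAX): max(11, -30, 21) = 21
n3-1-2 (MAX): max(24, -38) = 24
n3-1-3 (MAX): max(-31, 43) = 43
n3-1 (MIN): min(21, 24, 43) = 21
n3-2-1 (MAX): max(-38, 8, 1) = 8
n3-2-2 (MAX): max(0, -25) = 0
n3-2-3 (MAX): max(-48, 26) = 26
n3-2 (MIN): min(8, 0, 26) = 0
n3 (MAX): max(21, 0) = 21

21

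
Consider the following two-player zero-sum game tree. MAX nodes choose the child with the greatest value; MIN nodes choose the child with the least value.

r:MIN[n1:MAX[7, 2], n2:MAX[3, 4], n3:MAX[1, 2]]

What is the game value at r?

n1 (MAX): max(7, 2) = 7
n2 (MAX): max(3, 4) = 4
n3 (MAX): max(1, 2) = 2
r (MIN): min(7, 4, 2) = 2

2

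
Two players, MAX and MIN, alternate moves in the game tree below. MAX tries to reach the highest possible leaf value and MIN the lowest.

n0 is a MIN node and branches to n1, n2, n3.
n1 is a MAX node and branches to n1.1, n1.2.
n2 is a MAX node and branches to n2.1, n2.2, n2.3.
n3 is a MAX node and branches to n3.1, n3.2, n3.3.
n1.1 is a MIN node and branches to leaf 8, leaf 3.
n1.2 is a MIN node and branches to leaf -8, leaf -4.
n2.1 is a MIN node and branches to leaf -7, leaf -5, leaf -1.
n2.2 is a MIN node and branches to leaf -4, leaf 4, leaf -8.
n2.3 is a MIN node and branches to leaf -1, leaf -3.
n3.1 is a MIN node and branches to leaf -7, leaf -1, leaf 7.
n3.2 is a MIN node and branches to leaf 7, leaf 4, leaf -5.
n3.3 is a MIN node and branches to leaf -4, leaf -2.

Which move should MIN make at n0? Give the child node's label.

n3

n1.1 (MIN): min(8, 3) = 3
n1.2 (MIN): min(-8, -4) = -8
n1 (MAX): max(3, -8) = 3
n2.1 (MIN): min(-7, -5, -1) = -7
n2.2 (MIN): min(-4, 4, -8) = -8
n2.3 (MIN): min(-1, -3) = -3
n2 (MAX): max(-7, -8, -3) = -3
n3.1 (MIN): min(-7, -1, 7) = -7
n3.2 (MIN): min(7, 4, -5) = -5
n3.3 (MIN): min(-4, -2) = -4
n3 (MAX): max(-7, -5, -4) = -4
n0 (MIN): min(3, -3, -4) = -4
MIN at n0 wants the lowest of {n1=3, n2=-3, n3=-4}, so chooses n3.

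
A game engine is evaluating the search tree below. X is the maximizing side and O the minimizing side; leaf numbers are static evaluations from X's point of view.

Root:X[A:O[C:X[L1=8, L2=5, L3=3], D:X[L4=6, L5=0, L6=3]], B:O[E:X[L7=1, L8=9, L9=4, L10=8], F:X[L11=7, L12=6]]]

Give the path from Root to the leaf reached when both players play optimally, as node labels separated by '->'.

Root -> B -> F -> L11

C (X): max(8, 5, 3) = 8
D (X): max(6, 0, 3) = 6
A (O): min(8, 6) = 6
E (X): max(1, 9, 4, 8) = 9
F (X): max(7, 6) = 7
B (O): min(9, 7) = 7
Root (X): max(6, 7) = 7
At Root, X picks B (highest: 7).
At B, O picks F (lowest: 7).
At F, X picks L11 (highest: 7).
Terminal value 7.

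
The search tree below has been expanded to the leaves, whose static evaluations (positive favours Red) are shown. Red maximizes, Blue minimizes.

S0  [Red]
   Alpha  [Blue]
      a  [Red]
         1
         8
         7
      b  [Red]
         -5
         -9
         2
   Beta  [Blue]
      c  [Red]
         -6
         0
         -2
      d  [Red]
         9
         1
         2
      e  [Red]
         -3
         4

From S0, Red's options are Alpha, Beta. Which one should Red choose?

Alpha

a (Red): max(1, 8, 7) = 8
b (Red): max(-5, -9, 2) = 2
Alpha (Blue): min(8, 2) = 2
c (Red): max(-6, 0, -2) = 0
d (Red): max(9, 1, 2) = 9
e (Red): max(-3, 4) = 4
Beta (Blue): min(0, 9, 4) = 0
S0 (Red): max(2, 0) = 2
Red at S0 wants the highest of {Alpha=2, Beta=0}, so chooses Alpha.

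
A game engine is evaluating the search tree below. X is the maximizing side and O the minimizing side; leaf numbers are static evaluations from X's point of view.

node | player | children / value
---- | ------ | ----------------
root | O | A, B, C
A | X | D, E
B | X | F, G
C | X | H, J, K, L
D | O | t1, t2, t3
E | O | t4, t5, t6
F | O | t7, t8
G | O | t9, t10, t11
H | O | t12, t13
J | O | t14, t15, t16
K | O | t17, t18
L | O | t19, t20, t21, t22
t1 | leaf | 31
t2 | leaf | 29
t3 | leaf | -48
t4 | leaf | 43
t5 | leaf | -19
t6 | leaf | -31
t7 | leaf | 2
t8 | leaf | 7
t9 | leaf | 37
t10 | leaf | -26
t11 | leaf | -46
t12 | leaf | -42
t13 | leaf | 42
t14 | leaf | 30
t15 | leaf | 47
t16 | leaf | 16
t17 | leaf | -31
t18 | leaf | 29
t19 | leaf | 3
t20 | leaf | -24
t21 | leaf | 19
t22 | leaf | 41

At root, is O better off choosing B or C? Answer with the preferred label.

B

F (O): min(2, 7) = 2
G (O): min(37, -26, -46) = -46
B (X): max(2, -46) = 2
H (O): min(-42, 42) = -42
J (O): min(30, 47, 16) = 16
K (O): min(-31, 29) = -31
L (O): min(3, -24, 19, 41) = -24
C (X): max(-42, 16, -31, -24) = 16
O prefers the lower value; B=2, C=16. B is better since 2 < 16.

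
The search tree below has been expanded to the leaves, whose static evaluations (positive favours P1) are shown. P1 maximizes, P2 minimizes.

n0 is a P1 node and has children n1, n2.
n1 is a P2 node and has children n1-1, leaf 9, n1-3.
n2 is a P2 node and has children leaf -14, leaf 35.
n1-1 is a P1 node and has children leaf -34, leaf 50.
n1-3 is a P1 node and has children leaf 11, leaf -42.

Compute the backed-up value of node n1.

9

n1-1 (P1): max(-34, 50) = 50
n1-3 (P1): max(11, -42) = 11
n1 (P2): min(50, 9, 11) = 9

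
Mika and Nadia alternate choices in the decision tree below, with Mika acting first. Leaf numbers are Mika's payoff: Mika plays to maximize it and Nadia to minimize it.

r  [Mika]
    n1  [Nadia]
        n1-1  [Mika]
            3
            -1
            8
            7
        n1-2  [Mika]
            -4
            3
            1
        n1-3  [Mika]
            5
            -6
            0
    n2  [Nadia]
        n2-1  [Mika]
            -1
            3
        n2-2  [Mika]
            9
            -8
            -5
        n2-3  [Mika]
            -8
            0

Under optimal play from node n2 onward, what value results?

0

n2-1 (Mika): max(-1, 3) = 3
n2-2 (Mika): max(9, -8, -5) = 9
n2-3 (Mika): max(-8, 0) = 0
n2 (Nadia): min(3, 9, 0) = 0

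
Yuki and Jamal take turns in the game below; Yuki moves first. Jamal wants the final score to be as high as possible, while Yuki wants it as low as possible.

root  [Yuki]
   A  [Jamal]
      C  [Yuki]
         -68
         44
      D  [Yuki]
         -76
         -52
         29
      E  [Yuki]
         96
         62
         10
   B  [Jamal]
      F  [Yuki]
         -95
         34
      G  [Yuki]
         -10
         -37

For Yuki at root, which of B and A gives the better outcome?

B

F (Yuki): min(-95, 34) = -95
G (Yuki): min(-10, -37) = -37
B (Jamal): max(-95, -37) = -37
C (Yuki): min(-68, 44) = -68
D (Yuki): min(-76, -52, 29) = -76
E (Yuki): min(96, 62, 10) = 10
A (Jamal): max(-68, -76, 10) = 10
Yuki prefers the lower value; B=-37, A=10. B is better since -37 < 10.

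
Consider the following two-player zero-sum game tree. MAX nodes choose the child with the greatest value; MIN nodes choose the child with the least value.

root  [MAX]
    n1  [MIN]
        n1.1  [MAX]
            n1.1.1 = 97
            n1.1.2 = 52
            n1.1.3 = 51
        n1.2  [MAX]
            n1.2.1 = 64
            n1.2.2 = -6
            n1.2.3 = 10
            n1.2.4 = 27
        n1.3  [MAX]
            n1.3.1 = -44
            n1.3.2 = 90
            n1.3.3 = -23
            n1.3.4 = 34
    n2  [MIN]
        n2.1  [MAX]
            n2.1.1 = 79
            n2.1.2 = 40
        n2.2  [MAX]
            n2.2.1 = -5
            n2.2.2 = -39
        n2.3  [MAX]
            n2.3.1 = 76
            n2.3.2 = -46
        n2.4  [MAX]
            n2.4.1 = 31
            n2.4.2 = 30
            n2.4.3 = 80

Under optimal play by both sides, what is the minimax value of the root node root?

64

n1.1 (MAX): max(97, 52, 51) = 97
n1.2 (MAX): max(64, -6, 10, 27) = 64
n1.3 (MAX): max(-44, 90, -23, 34) = 90
n1 (MIN): min(97, 64, 90) = 64
n2.1 (MAX): max(79, 40) = 79
n2.2 (MAX): max(-5, -39) = -5
n2.3 (MAX): max(76, -46) = 76
n2.4 (MAX): max(31, 30, 80) = 80
n2 (MIN): min(79, -5, 76, 80) = -5
root (MAX): max(64, -5) = 64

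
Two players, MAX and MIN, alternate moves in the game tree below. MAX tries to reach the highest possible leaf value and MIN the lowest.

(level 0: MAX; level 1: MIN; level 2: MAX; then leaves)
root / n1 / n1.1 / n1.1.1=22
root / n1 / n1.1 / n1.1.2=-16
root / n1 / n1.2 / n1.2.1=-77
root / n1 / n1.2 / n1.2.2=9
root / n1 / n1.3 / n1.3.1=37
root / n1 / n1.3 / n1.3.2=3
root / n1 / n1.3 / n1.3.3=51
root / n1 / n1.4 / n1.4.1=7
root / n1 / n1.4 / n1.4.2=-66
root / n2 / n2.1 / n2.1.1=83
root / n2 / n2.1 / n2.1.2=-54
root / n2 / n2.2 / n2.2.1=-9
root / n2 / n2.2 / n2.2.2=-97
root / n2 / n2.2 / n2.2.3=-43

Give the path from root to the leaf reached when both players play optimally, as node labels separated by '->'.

root -> n1 -> n1.4 -> n1.4.1

n1.1 (MAX): max(22, -16) = 22
n1.2 (MAX): max(-77, 9) = 9
n1.3 (MAX): max(37, 3, 51) = 51
n1.4 (MAX): max(7, -66) = 7
n1 (MIN): min(22, 9, 51, 7) = 7
n2.1 (MAX): max(83, -54) = 83
n2.2 (MAX): max(-9, -97, -43) = -9
n2 (MIN): min(83, -9) = -9
root (MAX): max(7, -9) = 7
At root, MAX picks n1 (highest: 7).
At n1, MIN picks n1.4 (lowest: 7).
At n1.4, MAX picks n1.4.1 (highest: 7).
Terminal value 7.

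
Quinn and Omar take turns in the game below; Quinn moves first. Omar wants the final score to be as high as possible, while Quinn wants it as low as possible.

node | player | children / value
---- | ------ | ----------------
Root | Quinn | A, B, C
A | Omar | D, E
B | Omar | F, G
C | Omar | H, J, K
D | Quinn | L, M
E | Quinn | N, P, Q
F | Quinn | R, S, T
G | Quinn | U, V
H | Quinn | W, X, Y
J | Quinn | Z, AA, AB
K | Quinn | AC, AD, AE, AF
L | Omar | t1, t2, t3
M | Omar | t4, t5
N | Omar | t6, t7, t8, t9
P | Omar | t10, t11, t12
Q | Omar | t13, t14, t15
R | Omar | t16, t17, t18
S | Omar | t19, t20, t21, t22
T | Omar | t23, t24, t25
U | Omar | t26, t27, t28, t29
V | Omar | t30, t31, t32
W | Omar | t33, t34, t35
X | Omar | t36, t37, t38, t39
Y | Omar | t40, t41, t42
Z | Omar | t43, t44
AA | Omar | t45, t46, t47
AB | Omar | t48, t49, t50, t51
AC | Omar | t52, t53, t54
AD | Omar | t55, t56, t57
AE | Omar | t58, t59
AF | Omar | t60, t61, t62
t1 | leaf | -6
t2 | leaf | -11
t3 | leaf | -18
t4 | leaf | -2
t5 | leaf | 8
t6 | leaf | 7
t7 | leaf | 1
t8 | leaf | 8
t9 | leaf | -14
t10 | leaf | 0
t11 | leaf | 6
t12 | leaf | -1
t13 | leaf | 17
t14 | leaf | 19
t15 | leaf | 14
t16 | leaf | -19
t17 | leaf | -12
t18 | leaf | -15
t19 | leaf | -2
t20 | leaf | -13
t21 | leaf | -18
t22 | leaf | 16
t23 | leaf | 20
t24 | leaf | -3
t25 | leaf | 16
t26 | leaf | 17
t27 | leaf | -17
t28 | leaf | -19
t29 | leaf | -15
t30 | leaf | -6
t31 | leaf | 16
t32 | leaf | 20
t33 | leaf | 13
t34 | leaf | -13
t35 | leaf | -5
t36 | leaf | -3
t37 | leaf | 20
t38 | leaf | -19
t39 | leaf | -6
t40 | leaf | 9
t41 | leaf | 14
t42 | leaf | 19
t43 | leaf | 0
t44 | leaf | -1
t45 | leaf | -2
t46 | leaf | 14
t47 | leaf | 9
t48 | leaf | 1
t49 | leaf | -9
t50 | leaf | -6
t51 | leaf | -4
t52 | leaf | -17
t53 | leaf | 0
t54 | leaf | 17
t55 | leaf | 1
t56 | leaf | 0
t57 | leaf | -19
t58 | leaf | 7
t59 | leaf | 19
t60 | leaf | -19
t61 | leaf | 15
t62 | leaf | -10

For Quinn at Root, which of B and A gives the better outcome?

A

R (Omar): max(-19, -12, -15) = -12
S (Omar): max(-2, -13, -18, 16) = 16
T (Omar): max(20, -3, 16) = 20
F (Quinn): min(-12, 16, 20) = -12
U (Omar): max(17, -17, -19, -15) = 17
V (Omar): max(-6, 16, 20) = 20
G (Quinn): min(17, 20) = 17
B (Omar): max(-12, 17) = 17
L (Omar): max(-6, -11, -18) = -6
M (Omar): max(-2, 8) = 8
D (Quinn): min(-6, 8) = -6
N (Omar): max(7, 1, 8, -14) = 8
P (Omar): max(0, 6, -1) = 6
Q (Omar): max(17, 19, 14) = 19
E (Quinn): min(8, 6, 19) = 6
A (Omar): max(-6, 6) = 6
Quinn prefers the lower value; B=17, A=6. A is better since 6 < 17.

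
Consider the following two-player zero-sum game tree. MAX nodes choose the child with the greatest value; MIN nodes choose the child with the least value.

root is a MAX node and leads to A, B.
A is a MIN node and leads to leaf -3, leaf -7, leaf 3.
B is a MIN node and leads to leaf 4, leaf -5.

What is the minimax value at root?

A (MIN): min(-3, -7, 3) = -7
B (MIN): min(4, -5) = -5
root (MAX): max(-7, -5) = -5

-5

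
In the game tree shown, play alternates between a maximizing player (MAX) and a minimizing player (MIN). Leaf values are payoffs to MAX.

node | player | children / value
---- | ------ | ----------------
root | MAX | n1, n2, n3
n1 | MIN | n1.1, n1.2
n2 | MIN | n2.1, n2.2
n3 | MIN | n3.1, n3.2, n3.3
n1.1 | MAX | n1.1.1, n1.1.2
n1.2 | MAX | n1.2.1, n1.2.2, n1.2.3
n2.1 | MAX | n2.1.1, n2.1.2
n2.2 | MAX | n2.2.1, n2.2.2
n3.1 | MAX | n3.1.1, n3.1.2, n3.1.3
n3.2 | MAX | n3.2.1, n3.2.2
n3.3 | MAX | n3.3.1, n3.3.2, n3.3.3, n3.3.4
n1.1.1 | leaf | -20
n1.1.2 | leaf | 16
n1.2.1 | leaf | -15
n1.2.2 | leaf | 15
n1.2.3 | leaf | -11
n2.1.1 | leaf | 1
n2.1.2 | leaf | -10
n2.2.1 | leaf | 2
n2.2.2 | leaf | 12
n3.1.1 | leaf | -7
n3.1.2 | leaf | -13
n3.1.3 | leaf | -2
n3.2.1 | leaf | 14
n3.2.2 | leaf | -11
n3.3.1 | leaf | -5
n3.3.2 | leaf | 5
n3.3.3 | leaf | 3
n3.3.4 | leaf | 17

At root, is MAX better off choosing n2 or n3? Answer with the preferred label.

n2.1 (MAX): max(1, -10) = 1
n2.2 (MAX): max(2, 12) = 12
n2 (MIN): min(1, 12) = 1
n3.1 (MAX): max(-7, -13, -2) = -2
n3.2 (MAX): max(14, -11) = 14
n3.3 (MAX): max(-5, 5, 3, 17) = 17
n3 (MIN): min(-2, 14, 17) = -2
MAX prefers the higher value; n2=1, n3=-2. n2 is better since 1 > -2.

n2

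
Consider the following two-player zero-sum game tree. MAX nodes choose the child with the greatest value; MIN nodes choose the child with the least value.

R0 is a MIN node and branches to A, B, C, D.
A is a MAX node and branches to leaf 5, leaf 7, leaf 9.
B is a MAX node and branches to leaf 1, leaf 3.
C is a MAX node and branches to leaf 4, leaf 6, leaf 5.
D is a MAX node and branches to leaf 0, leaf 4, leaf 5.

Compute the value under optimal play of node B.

3

B (MAX): max(1, 3) = 3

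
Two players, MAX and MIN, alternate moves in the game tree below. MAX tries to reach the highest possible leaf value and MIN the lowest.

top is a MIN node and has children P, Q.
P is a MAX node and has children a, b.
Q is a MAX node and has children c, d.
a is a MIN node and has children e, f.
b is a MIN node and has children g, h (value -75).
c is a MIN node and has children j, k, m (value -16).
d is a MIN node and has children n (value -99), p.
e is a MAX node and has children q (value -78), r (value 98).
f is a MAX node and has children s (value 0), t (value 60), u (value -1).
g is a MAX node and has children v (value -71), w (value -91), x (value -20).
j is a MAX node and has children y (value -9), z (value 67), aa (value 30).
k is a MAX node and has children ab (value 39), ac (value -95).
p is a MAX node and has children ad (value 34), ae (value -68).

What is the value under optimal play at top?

-16

e (MAX): max(-78, 98) = 98
f (MAX): max(0, 60, -1) = 60
a (MIN): min(98, 60) = 60
g (MAX): max(-71, -91, -20) = -20
b (MIN): min(-20, -75) = -75
P (MAX): max(60, -75) = 60
j (MAX): max(-9, 67, 30) = 67
k (MAX): max(39, -95) = 39
c (MIN): min(67, 39, -16) = -16
p (MAX): max(34, -68) = 34
d (MIN): min(-99, 34) = -99
Q (MAX): max(-16, -99) = -16
top (MIN): min(60, -16) = -16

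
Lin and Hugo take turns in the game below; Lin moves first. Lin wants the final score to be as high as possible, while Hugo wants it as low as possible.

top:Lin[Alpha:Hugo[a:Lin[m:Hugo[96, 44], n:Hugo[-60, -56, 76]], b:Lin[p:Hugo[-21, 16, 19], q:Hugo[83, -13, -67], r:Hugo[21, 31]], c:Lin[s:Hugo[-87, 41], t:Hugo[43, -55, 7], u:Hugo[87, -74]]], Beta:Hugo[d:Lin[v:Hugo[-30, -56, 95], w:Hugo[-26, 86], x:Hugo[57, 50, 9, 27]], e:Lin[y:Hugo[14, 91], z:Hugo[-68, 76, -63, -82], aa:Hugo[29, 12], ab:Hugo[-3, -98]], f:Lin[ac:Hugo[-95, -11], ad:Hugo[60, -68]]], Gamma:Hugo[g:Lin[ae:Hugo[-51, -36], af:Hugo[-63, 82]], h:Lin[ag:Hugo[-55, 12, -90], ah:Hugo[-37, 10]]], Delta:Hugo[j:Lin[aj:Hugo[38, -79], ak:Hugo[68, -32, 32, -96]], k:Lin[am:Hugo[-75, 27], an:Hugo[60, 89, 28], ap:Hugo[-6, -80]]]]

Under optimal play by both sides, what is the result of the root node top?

-51

m (Hugo): min(96, 44) = 44
n (Hugo): min(-60, -56, 76) = -60
a (Lin): max(44, -60) = 44
p (Hugo): min(-21, 16, 19) = -21
q (Hugo): min(83, -13, -67) = -67
r (Hugo): min(21, 31) = 21
b (Lin): max(-21, -67, 21) = 21
s (Hugo): min(-87, 41) = -87
t (Hugo): min(43, -55, 7) = -55
u (Hugo): min(87, -74) = -74
c (Lin): max(-87, -55, -74) = -55
Alpha (Hugo): min(44, 21, -55) = -55
v (Hugo): min(-30, -56, 95) = -56
w (Hugo): min(-26, 86) = -26
x (Hugo): min(57, 50, 9, 27) = 9
d (Lin): max(-56, -26, 9) = 9
y (Hugo): min(14, 91) = 14
z (Hugo): min(-68, 76, -63, -82) = -82
aa (Hugo): min(29, 12) = 12
ab (Hugo): min(-3, -98) = -98
e (Lin): max(14, -82, 12, -98) = 14
ac (Hugo): min(-95, -11) = -95
ad (Hugo): min(60, -68) = -68
f (Lin): max(-95, -68) = -68
Beta (Hugo): min(9, 14, -68) = -68
ae (Hugo): min(-51, -36) = -51
af (Hugo): min(-63, 82) = -63
g (Lin): max(-51, -63) = -51
ag (Hugo): min(-55, 12, -90) = -90
ah (Hugo): min(-37, 10) = -37
h (Lin): max(-90, -37) = -37
Gamma (Hugo): min(-51, -37) = -51
aj (Hugo): min(38, -79) = -79
ak (Hugo): min(68, -32, 32, -96) = -96
j (Lin): max(-79, -96) = -79
am (Hugo): min(-75, 27) = -75
an (Hugo): min(60, 89, 28) = 28
ap (Hugo): min(-6, -80) = -80
k (Lin): max(-75, 28, -80) = 28
Delta (Hugo): min(-79, 28) = -79
top (Lin): max(-55, -68, -51, -79) = -51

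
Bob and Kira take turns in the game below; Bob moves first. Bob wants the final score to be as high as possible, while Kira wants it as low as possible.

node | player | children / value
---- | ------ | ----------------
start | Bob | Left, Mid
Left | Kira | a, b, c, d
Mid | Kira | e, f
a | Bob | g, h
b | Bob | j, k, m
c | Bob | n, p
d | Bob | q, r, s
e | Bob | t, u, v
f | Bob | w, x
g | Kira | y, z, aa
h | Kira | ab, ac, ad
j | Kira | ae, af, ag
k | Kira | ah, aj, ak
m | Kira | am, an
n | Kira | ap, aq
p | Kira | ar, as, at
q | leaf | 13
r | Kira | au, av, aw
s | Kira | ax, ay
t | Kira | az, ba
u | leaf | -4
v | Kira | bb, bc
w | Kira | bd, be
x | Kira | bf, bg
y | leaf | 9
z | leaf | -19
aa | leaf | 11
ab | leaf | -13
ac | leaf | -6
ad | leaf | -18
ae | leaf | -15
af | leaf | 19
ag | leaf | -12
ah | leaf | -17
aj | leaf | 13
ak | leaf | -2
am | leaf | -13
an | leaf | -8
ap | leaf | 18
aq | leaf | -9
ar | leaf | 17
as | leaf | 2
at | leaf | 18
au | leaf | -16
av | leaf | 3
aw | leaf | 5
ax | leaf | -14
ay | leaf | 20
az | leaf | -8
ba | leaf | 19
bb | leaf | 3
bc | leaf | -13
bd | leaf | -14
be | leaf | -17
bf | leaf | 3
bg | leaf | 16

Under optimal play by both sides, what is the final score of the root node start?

-4

g (Kira): min(9, -19, 11) = -19
h (Kira): min(-13, -6, -18) = -18
a (Bob): max(-19, -18) = -18
j (Kira): min(-15, 19, -12) = -15
k (Kira): min(-17, 13, -2) = -17
m (Kira): min(-13, -8) = -13
b (Bob): max(-15, -17, -13) = -13
n (Kira): min(18, -9) = -9
p (Kira): min(17, 2, 18) = 2
c (Bob): max(-9, 2) = 2
r (Kira): min(-16, 3, 5) = -16
s (Kira): min(-14, 20) = -14
d (Bob): max(13, -16, -14) = 13
Left (Kira): min(-18, -13, 2, 13) = -18
t (Kira): min(-8, 19) = -8
v (Kira): min(3, -13) = -13
e (Bob): max(-8, -4, -13) = -4
w (Kira): min(-14, -17) = -17
x (Kira): min(3, 16) = 3
f (Bob): max(-17, 3) = 3
Mid (Kira): min(-4, 3) = -4
start (Bob): max(-18, -4) = -4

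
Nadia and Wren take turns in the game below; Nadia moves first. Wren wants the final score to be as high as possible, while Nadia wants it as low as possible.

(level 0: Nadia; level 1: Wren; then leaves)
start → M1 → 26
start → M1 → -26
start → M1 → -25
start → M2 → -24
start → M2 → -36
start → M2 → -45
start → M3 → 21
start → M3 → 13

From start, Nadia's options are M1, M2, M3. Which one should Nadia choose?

M1 (Wren): max(26, -26, -25) = 26
M2 (Wren): max(-24, -36, -45) = -24
M3 (Wren): max(21, 13) = 21
start (Nadia): min(26, -24, 21) = -24
Nadia at start wants the lowest of {M1=26, M2=-24, M3=21}, so chooses M2.

M2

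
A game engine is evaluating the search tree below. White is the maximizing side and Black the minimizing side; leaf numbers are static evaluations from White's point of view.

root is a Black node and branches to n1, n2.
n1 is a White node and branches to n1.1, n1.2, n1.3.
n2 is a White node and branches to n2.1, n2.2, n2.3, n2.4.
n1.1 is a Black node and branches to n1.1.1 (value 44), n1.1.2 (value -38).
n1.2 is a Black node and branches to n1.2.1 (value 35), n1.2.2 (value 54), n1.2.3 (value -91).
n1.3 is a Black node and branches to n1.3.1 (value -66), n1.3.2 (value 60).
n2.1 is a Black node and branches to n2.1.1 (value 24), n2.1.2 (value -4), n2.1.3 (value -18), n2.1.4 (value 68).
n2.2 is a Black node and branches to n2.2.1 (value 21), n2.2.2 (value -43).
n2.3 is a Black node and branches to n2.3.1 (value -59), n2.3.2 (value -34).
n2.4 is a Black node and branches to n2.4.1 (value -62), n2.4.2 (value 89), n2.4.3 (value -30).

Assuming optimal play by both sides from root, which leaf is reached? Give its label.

n1.1.2

n1.1 (Black): min(44, -38) = -38
n1.2 (Black): min(35, 54, -91) = -91
n1.3 (Black): min(-66, 60) = -66
n1 (White): max(-38, -91, -66) = -38
n2.1 (Black): min(24, -4, -18, 68) = -18
n2.2 (Black): min(21, -43) = -43
n2.3 (Black): min(-59, -34) = -59
n2.4 (Black): min(-62, 89, -30) = -62
n2 (White): max(-18, -43, -59, -62) = -18
root (Black): min(-38, -18) = -38
At root, Black picks n1 (lowest: -38).
At n1, White picks n1.1 (highest: -38).
At n1.1, Black picks n1.1.2 (lowest: -38).
Terminal value -38.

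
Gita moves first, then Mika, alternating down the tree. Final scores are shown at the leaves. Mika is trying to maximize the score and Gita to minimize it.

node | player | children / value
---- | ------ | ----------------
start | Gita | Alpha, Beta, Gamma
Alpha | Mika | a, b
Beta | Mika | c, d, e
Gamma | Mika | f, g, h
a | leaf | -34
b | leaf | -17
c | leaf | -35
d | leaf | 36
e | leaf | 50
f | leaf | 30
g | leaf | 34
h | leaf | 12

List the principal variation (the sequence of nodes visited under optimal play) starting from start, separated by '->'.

Alpha (Mika): max(-34, -17) = -17
Beta (Mika): max(-35, 36, 50) = 50
Gamma (Mika): max(30, 34, 12) = 34
start (Gita): min(-17, 50, 34) = -17
At start, Gita picks Alpha (lowest: -17).
At Alpha, Mika picks b (highest: -17).
Terminal value -17.

start -> Alpha -> b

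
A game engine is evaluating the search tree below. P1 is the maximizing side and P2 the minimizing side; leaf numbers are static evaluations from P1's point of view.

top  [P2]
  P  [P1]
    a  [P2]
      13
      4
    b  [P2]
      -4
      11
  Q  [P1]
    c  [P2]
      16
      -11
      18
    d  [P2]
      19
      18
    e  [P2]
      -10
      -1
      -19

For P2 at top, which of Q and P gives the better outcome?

P

c (P2): min(16, -11, 18) = -11
d (P2): min(19, 18) = 18
e (P2): min(-10, -1, -19) = -19
Q (P1): max(-11, 18, -19) = 18
a (P2): min(13, 4) = 4
b (P2): min(-4, 11) = -4
P (P1): max(4, -4) = 4
P2 prefers the lower value; Q=18, P=4. P is better since 4 < 18.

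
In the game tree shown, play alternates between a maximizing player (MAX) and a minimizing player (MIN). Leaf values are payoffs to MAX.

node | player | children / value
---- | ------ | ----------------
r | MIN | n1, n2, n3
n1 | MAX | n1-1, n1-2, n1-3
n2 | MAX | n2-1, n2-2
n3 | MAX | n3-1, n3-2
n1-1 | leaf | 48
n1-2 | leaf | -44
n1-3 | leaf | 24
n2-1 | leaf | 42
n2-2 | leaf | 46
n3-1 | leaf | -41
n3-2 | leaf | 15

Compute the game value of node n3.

n3 (MAX): max(-41, 15) = 15

15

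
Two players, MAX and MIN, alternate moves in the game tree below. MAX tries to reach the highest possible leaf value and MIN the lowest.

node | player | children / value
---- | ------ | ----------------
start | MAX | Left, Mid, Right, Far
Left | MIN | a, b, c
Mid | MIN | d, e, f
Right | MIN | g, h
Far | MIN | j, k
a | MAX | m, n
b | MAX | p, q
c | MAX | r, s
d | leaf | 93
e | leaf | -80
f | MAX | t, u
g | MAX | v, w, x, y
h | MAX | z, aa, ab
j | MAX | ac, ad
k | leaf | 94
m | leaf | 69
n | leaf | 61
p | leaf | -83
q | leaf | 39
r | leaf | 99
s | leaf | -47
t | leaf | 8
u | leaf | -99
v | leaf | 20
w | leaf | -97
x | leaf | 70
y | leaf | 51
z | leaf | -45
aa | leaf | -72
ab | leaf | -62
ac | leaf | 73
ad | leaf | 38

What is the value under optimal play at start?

a (MAX): max(69, 61) = 69
b (MAX): max(-83, 39) = 39
c (MAX): max(99, -47) = 99
Left (MIN): min(69, 39, 99) = 39
f (MAX): max(8, -99) = 8
Mid (MIN): min(93, -80, 8) = -80
g (MAX): max(20, -97, 70, 51) = 70
h (MAX): max(-45, -72, -62) = -45
Right (MIN): min(70, -45) = -45
j (MAX): max(73, 38) = 73
Far (MIN): min(73, 94) = 73
start (MAX): max(39, -80, -45, 73) = 73

73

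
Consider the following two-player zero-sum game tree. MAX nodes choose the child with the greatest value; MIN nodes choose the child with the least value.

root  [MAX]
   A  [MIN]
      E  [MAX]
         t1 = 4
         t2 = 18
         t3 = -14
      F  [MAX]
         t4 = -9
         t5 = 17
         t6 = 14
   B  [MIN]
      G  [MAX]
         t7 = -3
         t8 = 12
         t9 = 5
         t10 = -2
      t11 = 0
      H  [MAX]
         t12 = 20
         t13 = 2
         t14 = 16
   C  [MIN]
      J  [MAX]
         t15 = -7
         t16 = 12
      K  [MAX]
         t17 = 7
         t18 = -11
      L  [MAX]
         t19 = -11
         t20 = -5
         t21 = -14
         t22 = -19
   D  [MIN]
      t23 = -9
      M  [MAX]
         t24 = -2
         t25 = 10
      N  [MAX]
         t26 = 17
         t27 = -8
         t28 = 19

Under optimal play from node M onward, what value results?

10

M (MAX): max(-2, 10) = 10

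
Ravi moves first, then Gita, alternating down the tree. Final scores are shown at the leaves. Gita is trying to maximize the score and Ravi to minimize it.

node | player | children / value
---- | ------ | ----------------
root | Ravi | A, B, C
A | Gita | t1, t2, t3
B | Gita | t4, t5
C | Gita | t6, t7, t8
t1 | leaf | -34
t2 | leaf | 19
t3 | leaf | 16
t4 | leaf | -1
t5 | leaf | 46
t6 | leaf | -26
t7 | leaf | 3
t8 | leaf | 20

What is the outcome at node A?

A (Gita): max(-34, 19, 16) = 19

19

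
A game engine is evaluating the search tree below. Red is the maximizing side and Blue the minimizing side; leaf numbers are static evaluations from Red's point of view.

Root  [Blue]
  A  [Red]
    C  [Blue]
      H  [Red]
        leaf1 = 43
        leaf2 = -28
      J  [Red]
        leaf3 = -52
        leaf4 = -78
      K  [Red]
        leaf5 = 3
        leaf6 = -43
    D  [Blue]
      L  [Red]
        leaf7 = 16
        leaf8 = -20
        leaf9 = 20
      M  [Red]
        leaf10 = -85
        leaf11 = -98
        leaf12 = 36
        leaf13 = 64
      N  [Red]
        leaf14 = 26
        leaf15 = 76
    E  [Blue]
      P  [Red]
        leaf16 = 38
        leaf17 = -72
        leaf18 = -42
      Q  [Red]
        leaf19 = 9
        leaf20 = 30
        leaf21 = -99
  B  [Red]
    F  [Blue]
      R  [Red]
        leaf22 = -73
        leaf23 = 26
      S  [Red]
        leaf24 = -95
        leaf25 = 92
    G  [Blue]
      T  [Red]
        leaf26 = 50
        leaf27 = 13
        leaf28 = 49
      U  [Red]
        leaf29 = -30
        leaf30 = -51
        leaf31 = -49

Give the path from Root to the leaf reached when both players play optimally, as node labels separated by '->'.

H (Red): max(43, -28) = 43
J (Red): max(-52, -78) = -52
K (Red): max(3, -43) = 3
C (Blue): min(43, -52, 3) = -52
L (Red): max(16, -20, 20) = 20
M (Red): max(-85, -98, 36, 64) = 64
N (Red): max(26, 76) = 76
D (Blue): min(20, 64, 76) = 20
P (Red): max(38, -72, -42) = 38
Q (Red): max(9, 30, -99) = 30
E (Blue): min(38, 30) = 30
A (Red): max(-52, 20, 30) = 30
R (Red): max(-73, 26) = 26
S (Red): max(-95, 92) = 92
F (Blue): min(26, 92) = 26
T (Red): max(50, 13, 49) = 50
U (Red): max(-30, -51, -49) = -30
G (Blue): min(50, -30) = -30
B (Red): max(26, -30) = 26
Root (Blue): min(30, 26) = 26
At Root, Blue picks B (lowest: 26).
At B, Red picks F (highest: 26).
At F, Blue picks R (lowest: 26).
At R, Red picks leaf23 (highest: 26).
Terminal value 26.

Root -> B -> F -> R -> leaf23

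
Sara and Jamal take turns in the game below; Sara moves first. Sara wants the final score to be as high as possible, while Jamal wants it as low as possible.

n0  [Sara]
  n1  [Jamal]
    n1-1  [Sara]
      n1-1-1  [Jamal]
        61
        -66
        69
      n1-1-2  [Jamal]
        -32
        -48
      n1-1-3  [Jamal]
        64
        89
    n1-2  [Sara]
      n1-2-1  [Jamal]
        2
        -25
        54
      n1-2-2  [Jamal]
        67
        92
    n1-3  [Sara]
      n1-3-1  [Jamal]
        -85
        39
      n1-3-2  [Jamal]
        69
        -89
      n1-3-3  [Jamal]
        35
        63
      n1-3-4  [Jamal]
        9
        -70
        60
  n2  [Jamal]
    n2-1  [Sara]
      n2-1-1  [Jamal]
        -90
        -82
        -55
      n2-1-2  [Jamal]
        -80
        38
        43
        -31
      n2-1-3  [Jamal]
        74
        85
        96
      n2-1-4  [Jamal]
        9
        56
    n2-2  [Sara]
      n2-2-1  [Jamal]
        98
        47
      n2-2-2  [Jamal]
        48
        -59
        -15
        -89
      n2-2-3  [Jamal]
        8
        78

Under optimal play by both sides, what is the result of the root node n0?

n1-1-1 (Jamal): min(61, -66, 69) = -66
n1-1-2 (Jamal): min(-32, -48) = -48
n1-1-3 (Jamal): min(64, 89) = 64
n1-1 (Sara): max(-66, -48, 64) = 64
n1-2-1 (Jamal): min(2, -25, 54) = -25
n1-2-2 (Jamal): min(67, 92) = 67
n1-2 (Sara): max(-25, 67) = 67
n1-3-1 (Jamal): min(-85, 39) = -85
n1-3-2 (Jamal): min(69, -89) = -89
n1-3-3 (Jamal): min(35, 63) = 35
n1-3-4 (Jamal): min(9, -70, 60) = -70
n1-3 (Sara): max(-85, -89, 35, -70) = 35
n1 (Jamal): min(64, 67, 35) = 35
n2-1-1 (Jamal): min(-90, -82, -55) = -90
n2-1-2 (Jamal): min(-80, 38, 43, -31) = -80
n2-1-3 (Jamal): min(74, 85, 96) = 74
n2-1-4 (Jamal): min(9, 56) = 9
n2-1 (Sara): max(-90, -80, 74, 9) = 74
n2-2-1 (Jamal): min(98, 47) = 47
n2-2-2 (Jamal): min(48, -59, -15, -89) = -89
n2-2-3 (Jamal): min(8, 78) = 8
n2-2 (Sara): max(47, -89, 8) = 47
n2 (Jamal): min(74, 47) = 47
n0 (Sara): max(35, 47) = 47

47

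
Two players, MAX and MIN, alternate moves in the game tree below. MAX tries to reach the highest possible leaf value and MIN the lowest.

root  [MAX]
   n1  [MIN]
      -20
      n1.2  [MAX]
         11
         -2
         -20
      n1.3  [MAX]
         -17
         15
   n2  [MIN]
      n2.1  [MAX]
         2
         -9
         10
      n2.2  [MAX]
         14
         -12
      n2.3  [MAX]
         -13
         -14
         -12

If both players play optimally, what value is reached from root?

-12

n1.2 (MAX): max(11, -2, -20) = 11
n1.3 (MAX): max(-17, 15) = 15
n1 (MIN): min(-20, 11, 15) = -20
n2.1 (MAX): max(2, -9, 10) = 10
n2.2 (MAX): max(14, -12) = 14
n2.3 (MAX): max(-13, -14, -12) = -12
n2 (MIN): min(10, 14, -12) = -12
root (MAX): max(-20, -12) = -12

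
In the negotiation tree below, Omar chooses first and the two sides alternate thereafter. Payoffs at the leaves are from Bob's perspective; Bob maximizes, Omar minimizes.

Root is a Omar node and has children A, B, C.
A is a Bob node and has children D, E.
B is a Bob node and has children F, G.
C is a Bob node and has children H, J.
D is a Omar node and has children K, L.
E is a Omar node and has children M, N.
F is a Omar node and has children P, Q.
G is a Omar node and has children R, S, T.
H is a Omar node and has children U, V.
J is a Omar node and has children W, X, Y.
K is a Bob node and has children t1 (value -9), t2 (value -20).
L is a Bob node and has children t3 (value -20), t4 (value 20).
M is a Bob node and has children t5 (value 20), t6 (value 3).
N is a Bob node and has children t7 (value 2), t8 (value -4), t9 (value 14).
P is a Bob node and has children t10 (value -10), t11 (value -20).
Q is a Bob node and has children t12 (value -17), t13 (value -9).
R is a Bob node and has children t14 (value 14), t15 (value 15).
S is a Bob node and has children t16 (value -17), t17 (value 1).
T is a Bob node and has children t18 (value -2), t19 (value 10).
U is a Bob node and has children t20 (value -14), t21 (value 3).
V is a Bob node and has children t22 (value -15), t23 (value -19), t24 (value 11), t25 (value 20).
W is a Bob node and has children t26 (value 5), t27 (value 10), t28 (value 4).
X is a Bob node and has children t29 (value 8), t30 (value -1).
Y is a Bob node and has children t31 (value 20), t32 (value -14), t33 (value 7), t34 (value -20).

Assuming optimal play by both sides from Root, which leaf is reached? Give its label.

K (Bob): max(-9, -20) = -9
L (Bob): max(-20, 20) = 20
D (Omar): min(-9, 20) = -9
M (Bob): max(20, 3) = 20
N (Bob): max(2, -4, 14) = 14
E (Omar): min(20, 14) = 14
A (Bob): max(-9, 14) = 14
P (Bob): max(-10, -20) = -10
Q (Bob): max(-17, -9) = -9
F (Omar): min(-10, -9) = -10
R (Bob): max(14, 15) = 15
S (Bob): max(-17, 1) = 1
T (Bob): max(-2, 10) = 10
G (Omar): min(15, 1, 10) = 1
B (Bob): max(-10, 1) = 1
U (Bob): max(-14, 3) = 3
V (Bob): max(-15, -19, 11, 20) = 20
H (Omar): min(3, 20) = 3
W (Bob): max(5, 10, 4) = 10
X (Bob): max(8, -1) = 8
Y (Bob): max(20, -14, 7, -20) = 20
J (Omar): min(10, 8, 20) = 8
C (Bob): max(3, 8) = 8
Root (Omar): min(14, 1, 8) = 1
At Root, Omar picks B (lowest: 1).
At B, Bob picks G (highest: 1).
At G, Omar picks S (lowest: 1).
At S, Bob picks t17 (highest: 1).
Terminal value 1.

t17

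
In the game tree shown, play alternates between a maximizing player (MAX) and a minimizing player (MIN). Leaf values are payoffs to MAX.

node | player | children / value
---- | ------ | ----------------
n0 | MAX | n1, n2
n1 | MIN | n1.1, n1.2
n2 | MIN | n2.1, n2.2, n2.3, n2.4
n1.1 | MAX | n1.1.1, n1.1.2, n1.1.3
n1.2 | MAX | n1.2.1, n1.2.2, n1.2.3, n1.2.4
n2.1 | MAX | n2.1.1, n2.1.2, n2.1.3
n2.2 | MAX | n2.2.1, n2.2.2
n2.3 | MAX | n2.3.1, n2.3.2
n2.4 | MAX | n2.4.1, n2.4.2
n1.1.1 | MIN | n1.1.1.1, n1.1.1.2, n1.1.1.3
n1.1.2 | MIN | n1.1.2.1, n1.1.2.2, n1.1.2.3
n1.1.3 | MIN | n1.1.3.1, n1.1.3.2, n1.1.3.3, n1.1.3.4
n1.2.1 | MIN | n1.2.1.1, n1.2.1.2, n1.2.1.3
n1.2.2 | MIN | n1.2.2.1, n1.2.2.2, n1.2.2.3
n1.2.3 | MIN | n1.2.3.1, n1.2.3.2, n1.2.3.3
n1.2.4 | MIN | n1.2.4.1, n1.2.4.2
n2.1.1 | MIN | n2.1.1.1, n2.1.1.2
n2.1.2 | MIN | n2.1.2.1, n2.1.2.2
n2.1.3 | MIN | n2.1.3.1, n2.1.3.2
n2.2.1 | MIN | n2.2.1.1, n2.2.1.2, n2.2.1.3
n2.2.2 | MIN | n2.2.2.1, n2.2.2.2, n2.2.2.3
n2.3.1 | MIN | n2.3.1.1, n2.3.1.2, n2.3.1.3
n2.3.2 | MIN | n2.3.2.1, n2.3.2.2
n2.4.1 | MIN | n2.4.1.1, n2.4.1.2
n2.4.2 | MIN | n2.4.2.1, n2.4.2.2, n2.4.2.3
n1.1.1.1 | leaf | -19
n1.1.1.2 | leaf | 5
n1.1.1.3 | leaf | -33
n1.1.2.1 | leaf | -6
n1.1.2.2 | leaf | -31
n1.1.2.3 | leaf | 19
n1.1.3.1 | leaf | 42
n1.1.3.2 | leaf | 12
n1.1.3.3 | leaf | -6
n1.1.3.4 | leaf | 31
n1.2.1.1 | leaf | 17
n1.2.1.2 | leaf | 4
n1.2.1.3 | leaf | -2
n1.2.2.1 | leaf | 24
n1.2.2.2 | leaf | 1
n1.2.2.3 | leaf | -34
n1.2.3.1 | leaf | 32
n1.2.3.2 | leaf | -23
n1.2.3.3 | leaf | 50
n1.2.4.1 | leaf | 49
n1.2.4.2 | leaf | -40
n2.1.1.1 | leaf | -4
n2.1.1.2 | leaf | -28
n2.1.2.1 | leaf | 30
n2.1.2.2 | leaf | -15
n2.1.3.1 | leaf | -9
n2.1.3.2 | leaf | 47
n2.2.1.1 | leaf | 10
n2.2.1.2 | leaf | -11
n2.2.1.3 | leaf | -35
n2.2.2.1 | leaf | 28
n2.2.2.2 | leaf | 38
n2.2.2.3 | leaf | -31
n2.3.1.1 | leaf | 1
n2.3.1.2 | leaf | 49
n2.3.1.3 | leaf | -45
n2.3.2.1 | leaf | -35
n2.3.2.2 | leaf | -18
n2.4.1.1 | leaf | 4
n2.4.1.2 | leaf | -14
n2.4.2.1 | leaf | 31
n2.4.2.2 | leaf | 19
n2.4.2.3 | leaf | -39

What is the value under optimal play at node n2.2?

n2.2.1 (MIN): min(10, -11, -35) = -35
n2.2.2 (MIN): min(28, 38, -31) = -31
n2.2 (MAX): max(-35, -31) = -31

-31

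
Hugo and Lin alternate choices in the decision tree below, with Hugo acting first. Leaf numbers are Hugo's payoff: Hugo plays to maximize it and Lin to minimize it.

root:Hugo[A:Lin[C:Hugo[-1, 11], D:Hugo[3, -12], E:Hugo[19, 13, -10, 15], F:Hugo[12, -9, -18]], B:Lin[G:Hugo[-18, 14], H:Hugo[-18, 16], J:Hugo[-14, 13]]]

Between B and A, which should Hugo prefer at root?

G (Hugo): max(-18, 14) = 14
H (Hugo): max(-18, 16) = 16
J (Hugo): max(-14, 13) = 13
B (Lin): min(14, 16, 13) = 13
C (Hugo): max(-1, 11) = 11
D (Hugo): max(3, -12) = 3
E (Hugo): max(19, 13, -10, 15) = 19
F (Hugo): max(12, -9, -18) = 12
A (Lin): min(11, 3, 19, 12) = 3
Hugo prefers the higher value; B=13, A=3. B is better since 13 > 3.

B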